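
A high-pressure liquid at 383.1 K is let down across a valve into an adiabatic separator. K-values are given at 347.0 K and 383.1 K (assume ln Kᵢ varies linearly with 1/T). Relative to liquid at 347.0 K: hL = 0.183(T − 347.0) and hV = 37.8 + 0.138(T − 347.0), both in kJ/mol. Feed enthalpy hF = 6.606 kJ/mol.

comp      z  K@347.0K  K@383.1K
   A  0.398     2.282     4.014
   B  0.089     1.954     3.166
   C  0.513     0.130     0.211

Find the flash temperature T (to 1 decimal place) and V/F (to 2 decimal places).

Adiabatic flash: solve Rachford–Rice at each trial T, then check hF = ψ·hV(T) + (1−ψ)·hL(T).
  T = 347.0 K: K = (2.282, 1.954, 0.130), RR gives ψ = 0.139, H_out = 5.266 kJ/mol
  T = 383.1 K: K = (4.014, 3.166, 0.211), RR gives ψ = 0.436, H_out = 22.391 kJ/mol
  T = 365.1 K: K = (3.071, 2.519, 0.168), RR gives ψ = 0.324, H_out = 15.278 kJ/mol
  T = 356.1 K: K = (2.660, 2.227, 0.148), RR gives ψ = 0.246, H_out = 10.869 kJ/mol
  T = 351.6 K: K = (2.468, 2.089, 0.139), RR gives ψ = 0.198, H_out = 8.286 kJ/mol
  T = 349.3 K: K = (2.374, 2.021, 0.134), RR gives ψ = 0.170, H_out = 6.832 kJ/mol
Linear interpolation between T = 347.0 (H_out = 5.266) and T = 349.3 (H_out = 6.832) on hF = 6.606 gives T ≈ 349.0 K, at which ψ = 0.17.

T = 349.0 K, V/F = 0.17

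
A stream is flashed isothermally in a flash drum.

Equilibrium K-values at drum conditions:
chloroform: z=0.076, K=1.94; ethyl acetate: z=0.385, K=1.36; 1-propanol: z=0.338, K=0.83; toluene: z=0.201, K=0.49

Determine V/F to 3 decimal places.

Material balance + equilibrium reduce to Σ zᵢ(Kᵢ−1)/(1+V/F(Kᵢ−1)) = 0.
Check two-phase: ΣzᵢKᵢ = 1.050 > 1 and Σzᵢ/Kᵢ = 1.140 > 1, so g(0) = 0.050 > 0 and g(1) = -0.140 < 0.
Iterate (Newton) starting at V/F = 0.5:
  V/F = 0.500: g = -0.0343, g' = -0.173 → V/F = 0.301
  V/F = 0.301: g = -0.0010, g' = -0.165 → V/F = 0.295
Converged at V/F = 0.295.

V/F = 0.295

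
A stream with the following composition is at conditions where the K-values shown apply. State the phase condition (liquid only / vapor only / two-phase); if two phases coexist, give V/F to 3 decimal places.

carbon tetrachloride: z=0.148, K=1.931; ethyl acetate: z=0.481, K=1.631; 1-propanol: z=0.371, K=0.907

ΣzᵢKᵢ = 1.407; Σzᵢ/Kᵢ = 0.781.
Since Σzᵢ/Kᵢ < 1 the mixture is above its dew point — single vapor phase.

vapor only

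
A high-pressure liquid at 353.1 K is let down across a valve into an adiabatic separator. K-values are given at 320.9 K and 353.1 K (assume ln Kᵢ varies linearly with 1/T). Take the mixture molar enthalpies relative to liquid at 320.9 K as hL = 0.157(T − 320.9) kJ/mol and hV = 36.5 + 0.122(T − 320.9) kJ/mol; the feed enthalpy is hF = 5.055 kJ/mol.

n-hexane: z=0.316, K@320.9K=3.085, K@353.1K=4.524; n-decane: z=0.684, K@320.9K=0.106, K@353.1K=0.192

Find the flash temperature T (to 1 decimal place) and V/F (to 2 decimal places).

Adiabatic flash: solve Rachford–Rice at each trial T, then check hF = ψ·hV(T) + (1−ψ)·hL(T).
  T = 320.9 K: K = (3.085, 0.106), RR gives ψ = 0.025, H_out = 0.927 kJ/mol
  T = 353.1 K: K = (4.524, 0.192), RR gives ψ = 0.197, H_out = 12.024 kJ/mol
  T = 337.0 K: K = (3.770, 0.145), RR gives ψ = 0.123, H_out = 6.932 kJ/mol
  T = 328.9 K: K = (3.417, 0.124), RR gives ψ = 0.078, H_out = 4.073 kJ/mol
  T = 332.9 K: K = (3.589, 0.134), RR gives ψ = 0.101, H_out = 5.518 kJ/mol
  T = 330.9 K: K = (3.502, 0.129), RR gives ψ = 0.089, H_out = 4.805 kJ/mol
Linear interpolation between T = 330.9 (H_out = 4.805) and T = 332.9 (H_out = 5.518) on hF = 5.055 gives T ≈ 331.6 K, at which ψ = 0.09.

T = 331.6 K, V/F = 0.09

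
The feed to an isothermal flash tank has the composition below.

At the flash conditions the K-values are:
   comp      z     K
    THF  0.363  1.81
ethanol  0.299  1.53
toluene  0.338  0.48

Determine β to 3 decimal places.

Iterate (Newton) starting at β = 0.46:
  β = 0.460: g = 0.1106, g' = -0.339 → β = 0.787
  β = 0.787: g = -0.0060, g' = -0.392 → β = 0.771
Converged at β = 0.771.

β = 0.771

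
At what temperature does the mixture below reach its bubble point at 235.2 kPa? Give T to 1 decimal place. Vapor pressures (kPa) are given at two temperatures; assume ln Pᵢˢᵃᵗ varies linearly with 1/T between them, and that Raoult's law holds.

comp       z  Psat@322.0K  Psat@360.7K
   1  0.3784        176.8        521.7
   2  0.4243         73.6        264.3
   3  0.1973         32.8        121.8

Bubble-point temperature: ΣzᵢPᵢˢᵃᵗ(T) = P. Interpolate ln Pᵢˢᵃᵗ = aᵢ + bᵢ/T.
  T = 322.0 K: ΣzᵢPᵢˢᵃᵗ = 104.60 kPa
  T = 360.7 K: ΣzᵢPᵢˢᵃᵗ = 333.58 kPa
  T = 341.4 K: ΣzᵢPᵢˢᵃᵗ = 193.09 kPa
  T = 351.0 K: ΣzᵢPᵢˢᵃᵗ = 255.28 kPa
  T = 346.2 K: ΣzᵢPᵢˢᵃᵗ = 222.44 kPa
  T = 348.6 K: ΣzᵢPᵢˢᵃᵗ = 238.40 kPa
Interpolating between 346.2 K and 348.6 K gives T ≈ 348.1 K.

T = 348.1 K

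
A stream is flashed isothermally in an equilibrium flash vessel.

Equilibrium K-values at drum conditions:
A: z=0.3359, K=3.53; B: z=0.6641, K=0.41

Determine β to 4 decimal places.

β = 0.3068

Let β = V/F and solve Σ zᵢ(Kᵢ−1)/(1+β(Kᵢ−1)) = 0.
g(0) = ΣzᵢKᵢ − 1 = 0.4580 and g(1) = 1 − Σzᵢ/Kᵢ = -0.7149, so a root lies in (0, 1).
Binary case is linear: z₁(K₁−1)(1+β(K₂−1)) + z₂(K₂−1)(1+β(K₁−1)) = 0
⇒ β = [z₁(K₁−1)+z₂(K₂−1)] / [−(K₁−1)(K₂−1)] = 0.45801/1.49270 = 0.3068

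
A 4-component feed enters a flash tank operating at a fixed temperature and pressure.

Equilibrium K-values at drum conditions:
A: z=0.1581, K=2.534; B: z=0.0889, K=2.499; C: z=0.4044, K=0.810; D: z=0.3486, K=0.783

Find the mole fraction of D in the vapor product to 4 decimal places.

y_D = 0.3238

Rachford–Rice: g(β) = Σ zᵢ(Kᵢ−1)/(1+β(Kᵢ−1)) = 0.
g(0) = ΣzᵢKᵢ − 1 = 0.2233 and g(1) = 1 − Σzᵢ/Kᵢ = -0.0424, so a root lies in (0, 1).
Newton iteration, β⁰ = 0.5:
  β = 0.5000: g = 0.04367, g' = -0.2229 → β = 0.6959
  β = 0.6959: g = 0.00488, g' = -0.1770 → β = 0.7235
  β = 0.7235: g = 0.00007, g' = -0.1723 → β = 0.7239
Converged at β = 0.7239.
Compositions from xᵢ = zᵢ/(1+β(Kᵢ−1)), yᵢ = Kᵢxᵢ:
  A: x = 0.0749, y = 0.1898
  B: x = 0.0426, y = 0.1065
  C: x = 0.4689, y = 0.3798
  D: x = 0.4136, y = 0.3238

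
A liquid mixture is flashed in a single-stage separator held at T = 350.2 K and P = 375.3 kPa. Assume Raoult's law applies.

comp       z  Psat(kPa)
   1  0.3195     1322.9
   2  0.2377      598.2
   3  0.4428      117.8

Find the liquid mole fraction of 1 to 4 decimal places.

Raoult's law: Kᵢ = Pᵢˢᵃᵗ/P = Pᵢˢᵃᵗ/375.3.
  K_1 = 1322.9/375.3 = 3.524913, K_2 = 598.2/375.3 = 1.593925, K_3 = 117.8/375.3 = 0.313882
Let β = V/F and solve Σ zᵢ(Kᵢ−1)/(1+β(Kᵢ−1)) = 0.
Check two-phase: ΣzᵢKᵢ = 1.6441 > 1 and Σzᵢ/Kᵢ = 1.6505 > 1, so g(0) = 0.6441 > 0 and g(1) = -0.6505 < 0.
Iterate (Newton) starting at β = 0.47:
  β = 0.4700: g = 0.03087, g' = -0.9313 → β = 0.5031
  β = 0.5031: g = 0.00002, g' = -0.9310 → β = 0.5032
Converged at β = 0.5032.
Compositions from xᵢ = zᵢ/(1+β(Kᵢ−1)), yᵢ = Kᵢxᵢ:
  1: x = 0.1407, y = 0.4960
  2: x = 0.1830, y = 0.2917
  3: x = 0.6763, y = 0.2123

x_1 = 0.1407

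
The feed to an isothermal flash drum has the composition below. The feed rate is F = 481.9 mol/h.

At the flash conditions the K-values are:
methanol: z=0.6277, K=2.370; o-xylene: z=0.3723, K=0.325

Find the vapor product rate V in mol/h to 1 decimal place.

V = 317.2 mol/h

Rachford–Rice: g(ψ) = Σ zᵢ(Kᵢ−1)/(1+ψ(Kᵢ−1)) = 0.
g(0) = ΣzᵢKᵢ − 1 = 0.6086 and g(1) = 1 − Σzᵢ/Kᵢ = -0.4104, so a root lies in (0, 1).
Iterate (Newton) starting at ψ = 0.5:
  ψ = 0.5000: g = 0.13103, g' = -0.8014 → ψ = 0.6635
  ψ = 0.6635: g = -0.00467, g' = -0.8797 → ψ = 0.6582
Converged at ψ = 0.6582.
Then V = ψ·F = 0.6582·481.9 = 317.2 mol/h and L = F − V = 164.7 mol/h.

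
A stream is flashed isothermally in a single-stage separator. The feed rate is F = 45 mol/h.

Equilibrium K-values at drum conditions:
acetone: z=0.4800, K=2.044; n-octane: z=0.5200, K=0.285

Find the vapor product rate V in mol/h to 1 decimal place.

Let β = V/F and solve Σ zᵢ(Kᵢ−1)/(1+β(Kᵢ−1)) = 0.
Feasibility: ΣzᵢKᵢ = 1.1293, Σzᵢ/Kᵢ = 2.0594 — both > 1, two phases present.
Iterate (Newton) starting at β = 0.5:
  β = 0.5000: g = -0.24943, g' = -0.8698 → β = 0.2132
  β = 0.2132: g = -0.02882, g' = -0.7201 → β = 0.1732
Converged at β = 0.1732.
Then V = β·F = 0.1732·45 = 7.8 mol/h and L = F − V = 37.2 mol/h.

V = 7.8 mol/h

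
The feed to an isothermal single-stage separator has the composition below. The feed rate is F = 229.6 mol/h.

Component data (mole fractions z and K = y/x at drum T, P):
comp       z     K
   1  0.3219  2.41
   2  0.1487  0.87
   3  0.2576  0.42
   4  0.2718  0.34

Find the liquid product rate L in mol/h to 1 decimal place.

Iterate (Newton) starting at ψ = 0.33:
  ψ = 0.3300: g = -0.12456, g' = -0.6269 → ψ = 0.1313
  ψ = 0.1313: g = 0.00518, g' = -0.7017 → ψ = 0.1387
Converged at ψ = 0.1387.
Then V = ψ·F = 0.1387·229.6 = 31.8 mol/h and L = F − V = 197.8 mol/h.

L = 197.8 mol/h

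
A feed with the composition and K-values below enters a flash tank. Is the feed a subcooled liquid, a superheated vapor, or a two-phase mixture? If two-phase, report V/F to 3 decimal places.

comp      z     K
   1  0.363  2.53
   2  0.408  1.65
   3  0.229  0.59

ΣzᵢKᵢ = 1.727; Σzᵢ/Kᵢ = 0.779.
Since Σzᵢ/Kᵢ < 1 the mixture is above its dew point — single vapor phase.

superheated vapor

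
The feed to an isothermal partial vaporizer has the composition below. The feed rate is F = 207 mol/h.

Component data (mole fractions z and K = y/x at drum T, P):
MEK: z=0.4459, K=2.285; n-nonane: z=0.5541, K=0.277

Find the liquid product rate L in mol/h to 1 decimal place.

Rachford–Rice: g(ψ) = Σ zᵢ(Kᵢ−1)/(1+ψ(Kᵢ−1)) = 0.
Check two-phase: ΣzᵢKᵢ = 1.1724 > 1 and Σzᵢ/Kᵢ = 2.1955 > 1, so g(0) = 0.1724 > 0 and g(1) = -1.1955 < 0.
Binary case is linear: z₁(K₁−1)(1+ψ(K₂−1)) + z₂(K₂−1)(1+ψ(K₁−1)) = 0
⇒ ψ = [z₁(K₁−1)+z₂(K₂−1)] / [−(K₁−1)(K₂−1)] = 0.17237/0.92906 = 0.1855
Then V = ψ·F = 0.1855·207 = 38.4 mol/h and L = F − V = 168.6 mol/h.

L = 168.6 mol/h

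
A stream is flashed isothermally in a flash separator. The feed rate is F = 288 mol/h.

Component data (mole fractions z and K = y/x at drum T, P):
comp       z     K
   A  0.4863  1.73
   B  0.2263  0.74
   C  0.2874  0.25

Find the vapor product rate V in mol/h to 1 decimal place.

V = 53.7 mol/h

Newton–Raphson from V/F = 0.5:
  V/F = 0.5000: g = -0.15244, g' = -0.5732 → V/F = 0.2340
  V/F = 0.2340: g = -0.02089, g' = -0.4442 → V/F = 0.1870
  V/F = 0.1870: g = -0.00020, g' = -0.4362 → V/F = 0.1865
Converged at V/F = 0.1865.
Then V = V/F·F = 0.1865·288 = 53.7 mol/h and L = F − V = 234.3 mol/h.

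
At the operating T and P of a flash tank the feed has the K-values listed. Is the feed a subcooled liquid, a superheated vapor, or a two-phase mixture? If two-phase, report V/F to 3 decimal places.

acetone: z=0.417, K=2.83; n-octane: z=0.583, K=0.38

ΣzᵢKᵢ = 1.402; Σzᵢ/Kᵢ = 1.682.
Both exceed 1, so a two-phase solution exists.
Material balance + equilibrium reduce to Σ zᵢ(Kᵢ−1)/(1+ψ(Kᵢ−1)) = 0.
Binary case is linear: z₁(K₁−1)(1+ψ(K₂−1)) + z₂(K₂−1)(1+ψ(K₁−1)) = 0
⇒ ψ = [z₁(K₁−1)+z₂(K₂−1)] / [−(K₁−1)(K₂−1)] = 0.4017/1.1346 = 0.354

two-phase, V/F = 0.354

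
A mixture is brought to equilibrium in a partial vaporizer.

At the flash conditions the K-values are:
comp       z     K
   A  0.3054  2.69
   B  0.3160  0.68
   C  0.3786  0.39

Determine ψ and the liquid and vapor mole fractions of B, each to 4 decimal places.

Rachford–Rice: g(ψ) = Σ zᵢ(Kᵢ−1)/(1+ψ(Kᵢ−1)) = 0.
Check two-phase: ΣzᵢKᵢ = 1.1841 > 1 and Σzᵢ/Kᵢ = 1.5490 > 1, so g(0) = 0.1841 > 0 and g(1) = -0.5490 < 0.
Iterate (Newton) starting at ψ = 0.56:
  ψ = 0.5600: g = -0.20880, g' = -0.6033 → ψ = 0.2139
  ψ = 0.2139: g = 0.00495, g' = -0.6942 → ψ = 0.2210
Converged at ψ = 0.2210.
Compositions from xᵢ = zᵢ/(1+ψ(Kᵢ−1)), yᵢ = Kᵢxᵢ:
  A: x = 0.2223, y = 0.5981
  B: x = 0.3401, y = 0.2312
  C: x = 0.4376, y = 0.1707

ψ = 0.2210, x_B = 0.3401, y_B = 0.2312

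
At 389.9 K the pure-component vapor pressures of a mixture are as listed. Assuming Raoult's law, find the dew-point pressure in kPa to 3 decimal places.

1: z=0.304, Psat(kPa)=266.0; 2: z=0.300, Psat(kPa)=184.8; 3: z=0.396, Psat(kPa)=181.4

At the dew point ψ → 1, so Σzᵢ/Kᵢ = 1 with Kᵢ = Pᵢˢᵃᵗ/P ⇒ 1/P = Σzᵢ/Pᵢˢᵃᵗ.
1/P = 0.304/266.0 + 0.300/184.8 + 0.396/181.4 = 0.004949 ⇒ P = 202.051 kPa

Pdew = 202.051 kPa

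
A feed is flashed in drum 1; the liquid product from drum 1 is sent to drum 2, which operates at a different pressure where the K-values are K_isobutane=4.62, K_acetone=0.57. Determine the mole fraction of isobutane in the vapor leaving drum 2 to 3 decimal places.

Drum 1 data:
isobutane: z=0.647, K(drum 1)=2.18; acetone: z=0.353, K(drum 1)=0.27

y_isobutane (drum 2) = 0.491

Drum 1:
Material balance + equilibrium reduce to Σ zᵢ(Kᵢ−1)/(1+ψ₁(Kᵢ−1)) = 0.
g(0) = ΣzᵢKᵢ − 1 = 0.506 and g(1) = 1 − Σzᵢ/Kᵢ = -0.604, so a root lies in (0, 1).
Binary case is linear: z₁(K₁−1)(1+ψ₁(K₂−1)) + z₂(K₂−1)(1+ψ₁(K₁−1)) = 0
⇒ ψ₁ = [z₁(K₁−1)+z₂(K₂−1)] / [−(K₁−1)(K₂−1)] = 0.5058/0.8614 = 0.587
Drum-1 compositions:
  isobutane: x = 0.382, y = 0.833
  acetone: x = 0.618, y = 0.167
Drum-2 feed = drum-1 liquid: z₂ = (0.3822, 0.6178).
Drum 2:
Rachford–Rice: g(ψ₂) = Σ zᵢ(Kᵢ−1)/(1+ψ₂(Kᵢ−1)) = 0.
g(0) = ΣzᵢKᵢ − 1 = 1.118 and g(1) = 1 − Σzᵢ/Kᵢ = -0.167, so a root lies in (0, 1).
Binary case is linear: z₁(K₁−1)(1+ψ₂(K₂−1)) + z₂(K₂−1)(1+ψ₂(K₁−1)) = 0
⇒ ψ₂ = [z₁(K₁−1)+z₂(K₂−1)] / [−(K₁−1)(K₂−1)] = 1.1179/1.5566 = 0.718
  isobutane: x = 0.106, y = 0.491
  acetone: x = 0.894, y = 0.509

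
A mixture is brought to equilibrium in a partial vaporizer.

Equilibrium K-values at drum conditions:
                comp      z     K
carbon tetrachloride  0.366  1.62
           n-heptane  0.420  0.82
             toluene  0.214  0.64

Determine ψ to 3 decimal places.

Rachford–Rice: g(ψ) = Σ zᵢ(Kᵢ−1)/(1+ψ(Kᵢ−1)) = 0.
Feasibility: ΣzᵢKᵢ = 1.074, Σzᵢ/Kᵢ = 1.072 — both > 1, two phases present.
Newton iteration, ψ⁰ = 0.5:
  ψ = 0.500: g = -0.0038, g' = -0.140 → ψ = 0.473
Converged at ψ = 0.473.

ψ = 0.473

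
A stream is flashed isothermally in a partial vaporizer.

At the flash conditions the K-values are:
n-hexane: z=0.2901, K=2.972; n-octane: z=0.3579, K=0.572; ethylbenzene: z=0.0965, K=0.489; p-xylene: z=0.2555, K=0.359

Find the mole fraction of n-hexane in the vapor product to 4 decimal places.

Rachford–Rice: g(ψ) = Σ zᵢ(Kᵢ−1)/(1+ψ(Kᵢ−1)) = 0.
Feasibility: ΣzᵢKᵢ = 1.2058, Σzᵢ/Kᵢ = 1.6324 — both > 1, two phases present.
Newton iteration, ψ⁰ = 0.5:
  ψ = 0.5000: g = -0.21409, g' = -0.6650 → ψ = 0.1780
  ψ = 0.1780: g = 0.01847, g' = -0.8591 → ψ = 0.1996
  ψ = 0.1996: g = 0.00033, g' = -0.8286 → ψ = 0.2000
Converged at ψ = 0.2000.
Compositions from xᵢ = zᵢ/(1+ψ(Kᵢ−1)), yᵢ = Kᵢxᵢ:
  n-hexane: x = 0.2081, y = 0.6184
  n-octane: x = 0.3914, y = 0.2239
  ethylbenzene: x = 0.1075, y = 0.0526
  p-xylene: x = 0.2931, y = 0.1052

y_n-hexane = 0.6184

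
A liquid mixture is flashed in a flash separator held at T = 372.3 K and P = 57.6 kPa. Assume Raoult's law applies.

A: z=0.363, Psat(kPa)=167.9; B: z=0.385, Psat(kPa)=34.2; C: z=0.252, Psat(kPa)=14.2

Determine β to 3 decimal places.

β = 0.321

Raoult's law: Kᵢ = Pᵢˢᵃᵗ/P = Pᵢˢᵃᵗ/57.6.
  K_A = 167.9/57.6 = 2.91493, K_B = 34.2/57.6 = 0.59375, K_C = 14.2/57.6 = 0.24653
Material balance + equilibrium reduce to Σ zᵢ(Kᵢ−1)/(1+β(Kᵢ−1)) = 0.
Feasibility: ΣzᵢKᵢ = 1.349, Σzᵢ/Kᵢ = 1.795 — both > 1, two phases present.
Newton iteration, β⁰ = 0.5:
  β = 0.500: g = -0.1458, g' = -0.816 → β = 0.321
Converged at β = 0.321.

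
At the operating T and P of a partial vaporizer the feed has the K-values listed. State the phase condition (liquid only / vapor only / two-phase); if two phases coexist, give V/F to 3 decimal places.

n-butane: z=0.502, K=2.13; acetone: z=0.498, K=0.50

two-phase, V/F = 0.563

ΣzᵢKᵢ = 1.318; Σzᵢ/Kᵢ = 1.232.
Both exceed 1, so a two-phase solution exists.
Binary case is linear: z₁(K₁−1)(1+ψ(K₂−1)) + z₂(K₂−1)(1+ψ(K₁−1)) = 0
⇒ ψ = [z₁(K₁−1)+z₂(K₂−1)] / [−(K₁−1)(K₂−1)] = 0.3183/0.5650 = 0.563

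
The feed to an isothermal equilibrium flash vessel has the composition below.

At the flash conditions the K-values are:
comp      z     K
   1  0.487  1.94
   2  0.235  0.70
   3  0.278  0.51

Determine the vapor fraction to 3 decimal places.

Iterate (Newton) starting at ψ = 0.66:
  ψ = 0.660: g = -0.0067, g' = -0.343 → ψ = 0.640
Converged at ψ = 0.640.

ψ = 0.640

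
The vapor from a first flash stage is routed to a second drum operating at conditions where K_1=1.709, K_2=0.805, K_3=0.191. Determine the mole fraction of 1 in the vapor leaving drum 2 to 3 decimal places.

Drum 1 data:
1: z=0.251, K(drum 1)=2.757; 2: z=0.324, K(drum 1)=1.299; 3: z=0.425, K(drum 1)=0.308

y_1 (drum 2) = 0.627

Drum 1:
Newton iteration, ψ₁⁰ = 0.36:
  ψ₁ = 0.360: g = -0.0341, g' = -0.675 → ψ₁ = 0.310
Converged at ψ₁ = 0.310.
Drum-1 compositions:
  1: x = 0.163, y = 0.448
  2: x = 0.297, y = 0.385
  3: x = 0.541, y = 0.167
Drum-2 feed = drum-1 vapor: z₂ = (0.4482, 0.3852, 0.1666).
Drum 2:
Newton–Raphson from ψ₂ = 0.5:
  ψ₂ = 0.500: g = -0.0750, g' = -0.448 → ψ₂ = 0.333
  ψ₂ = 0.333: g = -0.0077, g' = -0.368 → ψ₂ = 0.312
Converged at ψ₂ = 0.312.
  1: x = 0.367, y = 0.627
  2: x = 0.410, y = 0.330
  3: x = 0.223, y = 0.043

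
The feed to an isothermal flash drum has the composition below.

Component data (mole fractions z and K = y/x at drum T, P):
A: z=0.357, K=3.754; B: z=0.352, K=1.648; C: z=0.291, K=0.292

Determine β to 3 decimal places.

Let β = V/F and solve Σ zᵢ(Kᵢ−1)/(1+β(Kᵢ−1)) = 0.
Feasibility: ΣzᵢKᵢ = 2.005, Σzᵢ/Kᵢ = 1.305 — both > 1, two phases present.
Iterate (Newton) starting at β = 0.5:
  β = 0.500: g = 0.2670, g' = -0.913 → β = 0.792
  β = 0.792: g = -0.0097, g' = -1.089 → β = 0.784
  β = 0.784: g = -0.0001, g' = -1.072 → β = 0.783
Converged at β = 0.783.

β = 0.783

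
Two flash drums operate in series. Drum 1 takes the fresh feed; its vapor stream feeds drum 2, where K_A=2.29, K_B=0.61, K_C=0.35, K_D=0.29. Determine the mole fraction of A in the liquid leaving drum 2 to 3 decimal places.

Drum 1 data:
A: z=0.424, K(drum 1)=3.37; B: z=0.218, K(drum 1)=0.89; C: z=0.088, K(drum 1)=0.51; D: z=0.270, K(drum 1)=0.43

Drum 1:
Material balance + equilibrium reduce to Σ zᵢ(Kᵢ−1)/(1+ψ₁(Kᵢ−1)) = 0.
Feasibility: ΣzᵢKᵢ = 1.784, Σzᵢ/Kᵢ = 1.171 — both > 1, two phases present.
Newton iteration, ψ₁⁰ = 0.4:
  ψ₁ = 0.400: g = 0.2378, g' = -0.810 → ψ₁ = 0.693
  ψ₁ = 0.693: g = 0.0344, g' = -0.632 → ψ₁ = 0.748
Converged at ψ₁ = 0.748.
Drum-1 compositions:
  A: x = 0.153, y = 0.515
  B: x = 0.238, y = 0.211
  C: x = 0.139, y = 0.071
  D: x = 0.471, y = 0.202
Drum-2 feed = drum-1 vapor: z₂ = (0.5154, 0.2114, 0.0708, 0.2024).
Drum 2:
Newton–Raphson from ψ₂ = 0.48:
  ψ₂ = 0.480: g = 0.0243, g' = -0.674 → ψ₂ = 0.516
Converged at ψ₂ = 0.516.
  A: x = 0.309, y = 0.709
  B: x = 0.265, y = 0.161
  C: x = 0.107, y = 0.037
  D: x = 0.319, y = 0.093

x_A (drum 2) = 0.309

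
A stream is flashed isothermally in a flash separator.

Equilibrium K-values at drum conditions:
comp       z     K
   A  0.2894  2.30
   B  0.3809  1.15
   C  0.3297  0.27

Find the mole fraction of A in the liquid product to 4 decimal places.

Material balance + equilibrium reduce to Σ zᵢ(Kᵢ−1)/(1+ψ(Kᵢ−1)) = 0.
g(0) = ΣzᵢKᵢ − 1 = 0.1927 and g(1) = 1 − Σzᵢ/Kᵢ = -0.6782, so a root lies in (0, 1).
Newton iteration, ψ⁰ = 0.5:
  ψ = 0.5000: g = -0.09786, g' = -0.6228 → ψ = 0.3429
  ψ = 0.3429: g = -0.00646, g' = -0.5543 → ψ = 0.3312
Converged at ψ = 0.3312.
Compositions from xᵢ = zᵢ/(1+ψ(Kᵢ−1)), yᵢ = Kᵢxᵢ:
  A: x = 0.2023, y = 0.4653
  B: x = 0.3629, y = 0.4173
  C: x = 0.4348, y = 0.1174

x_A = 0.2023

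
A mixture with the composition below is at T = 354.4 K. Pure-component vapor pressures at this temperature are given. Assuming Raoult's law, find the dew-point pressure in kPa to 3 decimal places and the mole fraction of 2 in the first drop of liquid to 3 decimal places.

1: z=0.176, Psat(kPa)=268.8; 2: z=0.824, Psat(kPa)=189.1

At the dew point ψ → 1, so Σzᵢ/Kᵢ = 1 with Kᵢ = Pᵢˢᵃᵗ/P ⇒ 1/P = Σzᵢ/Pᵢˢᵃᵗ.
1/P = 0.176/268.8 + 0.824/189.1 = 0.005012 ⇒ P = 199.511 kPa
xᵢ = zᵢP/Pᵢˢᵃᵗ ⇒ x_2 = 0.824·199.511/189.1 = 0.869

Pdew = 199.511 kPa, x_2 = 0.869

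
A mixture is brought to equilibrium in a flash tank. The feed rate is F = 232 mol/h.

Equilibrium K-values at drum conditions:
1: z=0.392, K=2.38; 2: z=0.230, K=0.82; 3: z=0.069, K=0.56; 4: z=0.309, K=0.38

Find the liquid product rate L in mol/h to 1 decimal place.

Rachford–Rice: g(V/F) = Σ zᵢ(Kᵢ−1)/(1+V/F(Kᵢ−1)) = 0.
g(0) = ΣzᵢKᵢ − 1 = 0.278 and g(1) = 1 − Σzᵢ/Kᵢ = -0.382, so a root lies in (0, 1).
Newton iteration, V/F⁰ = 0.5:
  V/F = 0.500: g = -0.0420, g' = -0.542 → V/F = 0.423
Converged at V/F = 0.423.
Then V = V/F·F = 0.4226·232 = 98.0 mol/h and L = F − V = 134.0 mol/h.

L = 134.0 mol/h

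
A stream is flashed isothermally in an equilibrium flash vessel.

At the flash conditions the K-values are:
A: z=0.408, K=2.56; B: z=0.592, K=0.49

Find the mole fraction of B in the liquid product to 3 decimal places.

x_B = 0.754

Binary case is linear: z₁(K₁−1)(1+V/F(K₂−1)) + z₂(K₂−1)(1+V/F(K₁−1)) = 0
⇒ V/F = [z₁(K₁−1)+z₂(K₂−1)] / [−(K₁−1)(K₂−1)] = 0.3346/0.7956 = 0.421
Compositions from xᵢ = zᵢ/(1+V/F(Kᵢ−1)), yᵢ = Kᵢxᵢ:
  A: x = 0.246, y = 0.631
  B: x = 0.754, y = 0.369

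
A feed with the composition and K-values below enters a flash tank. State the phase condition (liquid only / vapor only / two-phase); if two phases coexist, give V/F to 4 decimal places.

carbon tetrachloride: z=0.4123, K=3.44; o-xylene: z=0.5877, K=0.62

two-phase, V/F = 0.8441

ΣzᵢKᵢ = 1.7827; Σzᵢ/Kᵢ = 1.0678.
Both exceed 1, so a two-phase solution exists.
Binary case is linear: z₁(K₁−1)(1+ψ(K₂−1)) + z₂(K₂−1)(1+ψ(K₁−1)) = 0
⇒ ψ = [z₁(K₁−1)+z₂(K₂−1)] / [−(K₁−1)(K₂−1)] = 0.78269/0.92720 = 0.8441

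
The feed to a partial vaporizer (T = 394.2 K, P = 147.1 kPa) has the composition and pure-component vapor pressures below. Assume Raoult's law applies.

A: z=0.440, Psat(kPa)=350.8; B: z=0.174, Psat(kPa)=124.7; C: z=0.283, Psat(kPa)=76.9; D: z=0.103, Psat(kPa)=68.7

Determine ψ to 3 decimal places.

Raoult's law: Kᵢ = Pᵢˢᵃᵗ/P = Pᵢˢᵃᵗ/147.1.
  K_A = 350.8/147.1 = 2.38477, K_B = 124.7/147.1 = 0.84772, K_C = 76.9/147.1 = 0.52277, K_D = 68.7/147.1 = 0.46703
Newton–Raphson from ψ = 0.5:
  ψ = 0.500: g = 0.0791, g' = -0.465 → ψ = 0.670
  ψ = 0.670: g = 0.0025, g' = -0.442 → ψ = 0.676
Converged at ψ = 0.676.

ψ = 0.676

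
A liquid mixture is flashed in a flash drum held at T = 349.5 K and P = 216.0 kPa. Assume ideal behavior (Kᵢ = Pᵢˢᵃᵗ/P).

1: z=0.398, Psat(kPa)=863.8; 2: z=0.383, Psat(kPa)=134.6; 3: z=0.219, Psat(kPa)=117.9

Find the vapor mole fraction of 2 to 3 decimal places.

y_2 = 0.338

Raoult's law: Kᵢ = Pᵢˢᵃᵗ/P = Pᵢˢᵃᵗ/216.0.
  K_1 = 863.8/216.0 = 3.99907, K_2 = 134.6/216.0 = 0.62315, K_3 = 117.9/216.0 = 0.54583
Rachford–Rice: g(β) = Σ zᵢ(Kᵢ−1)/(1+β(Kᵢ−1)) = 0.
Feasibility: ΣzᵢKᵢ = 1.950, Σzᵢ/Kᵢ = 1.115 — both > 1, two phases present.
Newton iteration, β⁰ = 0.6:
  β = 0.600: g = 0.1032, g' = -0.633 → β = 0.763
  β = 0.763: g = 0.0082, g' = -0.544 → β = 0.778
Converged at β = 0.778.
Compositions from xᵢ = zᵢ/(1+β(Kᵢ−1)), yᵢ = Kᵢxᵢ:
  1: x = 0.119, y = 0.477
  2: x = 0.542, y = 0.338
  3: x = 0.339, y = 0.185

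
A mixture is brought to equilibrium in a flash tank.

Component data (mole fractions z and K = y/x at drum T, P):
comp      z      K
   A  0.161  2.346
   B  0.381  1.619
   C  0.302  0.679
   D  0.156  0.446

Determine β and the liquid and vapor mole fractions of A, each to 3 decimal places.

Let β = V/F and solve Σ zᵢ(Kᵢ−1)/(1+β(Kᵢ−1)) = 0.
g(0) = ΣzᵢKᵢ − 1 = 0.269 and g(1) = 1 − Σzᵢ/Kᵢ = -0.099, so a root lies in (0, 1).
Iterate (Newton) starting at β = 0.48:
  β = 0.480: g = 0.0811, g' = -0.327 → β = 0.728
  β = 0.728: g = 0.0006, g' = -0.331 → β = 0.730
Converged at β = 0.730.
Compositions from xᵢ = zᵢ/(1+β(Kᵢ−1)), yᵢ = Kᵢxᵢ:
  A: x = 0.081, y = 0.191
  B: x = 0.262, y = 0.425
  C: x = 0.394, y = 0.268
  D: x = 0.262, y = 0.117

β = 0.730, x_A = 0.081, y_A = 0.191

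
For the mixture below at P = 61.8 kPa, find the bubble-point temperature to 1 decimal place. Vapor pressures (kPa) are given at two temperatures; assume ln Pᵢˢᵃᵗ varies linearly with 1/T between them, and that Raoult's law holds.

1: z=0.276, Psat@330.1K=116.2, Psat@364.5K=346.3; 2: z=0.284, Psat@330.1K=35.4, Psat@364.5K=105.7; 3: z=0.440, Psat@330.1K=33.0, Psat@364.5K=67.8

T = 332.8 K

Bubble-point temperature: ΣzᵢPᵢˢᵃᵗ(T) = P. Interpolate ln Pᵢˢᵃᵗ = aᵢ + bᵢ/T.
  T = 330.1 K: ΣzᵢPᵢˢᵃᵗ = 56.64 kPa
  T = 364.5 K: ΣzᵢPᵢˢᵃᵗ = 155.43 kPa
  T = 347.3 K: ΣzᵢPᵢˢᵃᵗ = 95.92 kPa
  T = 338.7 K: ΣzᵢPᵢˢᵃᵗ = 74.14 kPa
  T = 334.4 K: ΣzᵢPᵢˢᵃᵗ = 64.90 kPa
  T = 332.2 K: ΣzᵢPᵢˢᵃᵗ = 60.56 kPa
Interpolating between 332.2 K and 334.4 K gives T ≈ 332.8 K.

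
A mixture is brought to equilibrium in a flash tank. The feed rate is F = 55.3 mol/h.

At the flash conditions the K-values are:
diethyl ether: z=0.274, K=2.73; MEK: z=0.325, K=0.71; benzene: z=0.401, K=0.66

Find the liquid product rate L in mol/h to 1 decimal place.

L = 30.8 mol/h

Material balance + equilibrium reduce to Σ zᵢ(Kᵢ−1)/(1+β(Kᵢ−1)) = 0.
g(0) = ΣzᵢKᵢ − 1 = 0.243 and g(1) = 1 − Σzᵢ/Kᵢ = -0.166, so a root lies in (0, 1).
Iterate (Newton) starting at β = 0.4:
  β = 0.400: g = 0.0157, g' = -0.384 → β = 0.441
  β = 0.441: g = 0.0004, g' = -0.364 → β = 0.442
Converged at β = 0.442.
Then V = β·F = 0.4422·55.3 = 24.5 mol/h and L = F − V = 30.8 mol/h.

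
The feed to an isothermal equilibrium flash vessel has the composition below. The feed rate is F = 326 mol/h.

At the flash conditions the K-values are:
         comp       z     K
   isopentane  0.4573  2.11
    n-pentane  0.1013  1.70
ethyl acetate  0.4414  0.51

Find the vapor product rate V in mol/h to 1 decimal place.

Newton iteration, ψ⁰ = 0.5:
  ψ = 0.5000: g = 0.09249, g' = -0.4462 → ψ = 0.7073
  ψ = 0.7073: g = 0.00078, g' = -0.4472 → ψ = 0.7090
Converged at ψ = 0.7090.
Then V = ψ·F = 0.7090·326 = 231.1 mol/h and L = F − V = 94.9 mol/h.

V = 231.1 mol/h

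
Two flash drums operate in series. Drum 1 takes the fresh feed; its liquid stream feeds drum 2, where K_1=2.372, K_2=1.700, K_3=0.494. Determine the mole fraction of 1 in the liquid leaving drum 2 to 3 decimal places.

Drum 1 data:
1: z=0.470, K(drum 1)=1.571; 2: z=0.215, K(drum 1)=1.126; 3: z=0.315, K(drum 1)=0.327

x_1 (drum 2) = 0.186

Drum 1:
Rachford–Rice: g(ψ₁) = Σ zᵢ(Kᵢ−1)/(1+ψ₁(Kᵢ−1)) = 0.
Check two-phase: ΣzᵢKᵢ = 1.083 > 1 and Σzᵢ/Kᵢ = 1.453 > 1, so g(0) = 0.083 > 0 and g(1) = -0.453 < 0.
Newton iteration, ψ₁⁰ = 0.36:
  ψ₁ = 0.360: g = -0.0313, g' = -0.357 → ψ₁ = 0.272
  ψ₁ = 0.272: g = -0.0012, g' = -0.332 → ψ₁ = 0.269
Converged at ψ₁ = 0.269.
Drum-1 compositions:
  1: x = 0.407, y = 0.640
  2: x = 0.208, y = 0.234
  3: x = 0.385, y = 0.126
Drum-2 feed = drum-1 liquid: z₂ = (0.4074, 0.2080, 0.3846).
Drum 2:
Let ψ₂ = V/F and solve Σ zᵢ(Kᵢ−1)/(1+ψ₂(Kᵢ−1)) = 0.
g(0) = ΣzᵢKᵢ − 1 = 0.510 and g(1) = 1 − Σzᵢ/Kᵢ = -0.073, so a root lies in (0, 1).
Newton–Raphson from ψ₂ = 0.5:
  ψ₂ = 0.500: g = 0.1789, g' = -0.502 → ψ₂ = 0.856
  ψ₂ = 0.856: g = 0.0047, g' = -0.509 → ψ₂ = 0.865
Converged at ψ₂ = 0.865.
  1: x = 0.186, y = 0.442
  2: x = 0.130, y = 0.220
  3: x = 0.684, y = 0.338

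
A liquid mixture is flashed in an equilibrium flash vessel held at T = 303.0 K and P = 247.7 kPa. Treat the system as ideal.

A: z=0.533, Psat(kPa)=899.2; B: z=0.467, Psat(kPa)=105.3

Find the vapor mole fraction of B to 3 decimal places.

y_B = 0.349

Raoult's law: Kᵢ = Pᵢˢᵃᵗ/P = Pᵢˢᵃᵗ/247.7.
  K_A = 899.2/247.7 = 3.63020, K_B = 105.3/247.7 = 0.42511
Rachford–Rice: g(V/F) = Σ zᵢ(Kᵢ−1)/(1+V/F(Kᵢ−1)) = 0.
Feasibility: ΣzᵢKᵢ = 2.133, Σzᵢ/Kᵢ = 1.245 — both > 1, two phases present.
Binary case is linear: z₁(K₁−1)(1+V/F(K₂−1)) + z₂(K₂−1)(1+V/F(K₁−1)) = 0
⇒ V/F = [z₁(K₁−1)+z₂(K₂−1)] / [−(K₁−1)(K₂−1)] = 1.1334/1.5121 = 0.750
Compositions from xᵢ = zᵢ/(1+V/F(Kᵢ−1)), yᵢ = Kᵢxᵢ:
  A: x = 0.179, y = 0.651
  B: x = 0.821, y = 0.349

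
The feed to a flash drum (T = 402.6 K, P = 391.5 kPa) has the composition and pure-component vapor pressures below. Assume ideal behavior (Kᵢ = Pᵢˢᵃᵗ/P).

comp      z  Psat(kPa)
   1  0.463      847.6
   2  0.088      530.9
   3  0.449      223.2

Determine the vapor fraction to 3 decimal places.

Raoult's law: Kᵢ = Pᵢˢᵃᵗ/P = Pᵢˢᵃᵗ/391.5.
  K_1 = 847.6/391.5 = 2.16501, K_2 = 530.9/391.5 = 1.35607, K_3 = 223.2/391.5 = 0.57011
Newton–Raphson from ψ = 0.63:
  ψ = 0.630: g = 0.0720, g' = -0.373 → ψ = 0.823
  ψ = 0.823: g = 0.0008, g' = -0.369 → ψ = 0.825
Converged at ψ = 0.825.

ψ = 0.825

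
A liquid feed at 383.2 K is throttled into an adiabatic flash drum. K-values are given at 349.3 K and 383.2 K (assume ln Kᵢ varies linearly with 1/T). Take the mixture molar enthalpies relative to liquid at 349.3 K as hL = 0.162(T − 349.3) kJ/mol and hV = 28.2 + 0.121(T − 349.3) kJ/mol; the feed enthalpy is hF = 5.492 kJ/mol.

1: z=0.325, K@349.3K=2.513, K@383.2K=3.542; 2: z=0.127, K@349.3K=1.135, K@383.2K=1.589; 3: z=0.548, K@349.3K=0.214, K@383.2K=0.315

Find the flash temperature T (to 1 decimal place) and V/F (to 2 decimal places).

Adiabatic flash: solve Rachford–Rice at each trial T, then check hF = ψ·hV(T) + (1−ψ)·hL(T).
  T = 349.3 K: K = (2.513, 1.135, 0.214), RR gives ψ = 0.076, H_out = 2.140 kJ/mol
  T = 383.2 K: K = (3.542, 1.589, 0.315), RR gives ψ = 0.355, H_out = 15.013 kJ/mol
  T = 366.2 K: K = (3.006, 1.353, 0.262), RR gives ψ = 0.230, H_out = 9.071 kJ/mol
  T = 357.8 K: K = (2.756, 1.242, 0.237), RR gives ψ = 0.159, H_out = 5.809 kJ/mol
  T = 353.6 K: K = (2.634, 1.189, 0.226), RR gives ψ = 0.120, H_out = 4.052 kJ/mol
  T = 355.7 K: K = (2.695, 1.215, 0.232), RR gives ψ = 0.140, H_out = 4.943 kJ/mol
Linear interpolation between T = 355.7 (H_out = 4.943) and T = 357.8 (H_out = 5.809) on hF = 5.492 gives T ≈ 357.0 K, at which ψ = 0.15.

T = 357.0 K, V/F = 0.15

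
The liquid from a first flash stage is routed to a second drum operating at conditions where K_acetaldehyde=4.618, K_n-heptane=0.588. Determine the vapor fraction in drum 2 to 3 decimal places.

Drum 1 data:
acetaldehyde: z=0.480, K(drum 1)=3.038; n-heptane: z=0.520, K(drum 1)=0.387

Drum 1:
Let ψ₁ = V/F and solve Σ zᵢ(Kᵢ−1)/(1+ψ₁(Kᵢ−1)) = 0.
Check two-phase: ΣzᵢKᵢ = 1.659 > 1 and Σzᵢ/Kᵢ = 1.502 > 1, so g(0) = 0.659 > 0 and g(1) = -0.502 < 0.
Binary case is linear: z₁(K₁−1)(1+ψ₁(K₂−1)) + z₂(K₂−1)(1+ψ₁(K₁−1)) = 0
⇒ ψ₁ = [z₁(K₁−1)+z₂(K₂−1)] / [−(K₁−1)(K₂−1)] = 0.6595/1.2493 = 0.528
Drum-1 compositions:
  acetaldehyde: x = 0.231, y = 0.702
  n-heptane: x = 0.769, y = 0.298
Drum-2 feed = drum-1 liquid: z₂ = (0.2312, 0.7688).
Drum 2:
Let ψ₂ = V/F and solve Σ zᵢ(Kᵢ−1)/(1+ψ₂(Kᵢ−1)) = 0.
Check two-phase: ΣzᵢKᵢ = 1.520 > 1 and Σzᵢ/Kᵢ = 1.357 > 1, so g(0) = 0.520 > 0 and g(1) = -0.357 < 0.
Binary case is linear: z₁(K₁−1)(1+ψ₂(K₂−1)) + z₂(K₂−1)(1+ψ₂(K₁−1)) = 0
⇒ ψ₂ = [z₁(K₁−1)+z₂(K₂−1)] / [−(K₁−1)(K₂−1)] = 0.5199/1.4906 = 0.349
  acetaldehyde: x = 0.102, y = 0.472
  n-heptane: x = 0.898, y = 0.528

V/F (drum 2) = 0.349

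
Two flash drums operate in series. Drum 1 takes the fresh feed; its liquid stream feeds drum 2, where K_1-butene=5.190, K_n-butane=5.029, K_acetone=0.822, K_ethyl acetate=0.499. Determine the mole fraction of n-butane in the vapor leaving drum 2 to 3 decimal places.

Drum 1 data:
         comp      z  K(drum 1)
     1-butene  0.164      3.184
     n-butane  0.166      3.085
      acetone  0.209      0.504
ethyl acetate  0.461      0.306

Drum 1:
Rachford–Rice: g(ψ₁) = Σ zᵢ(Kᵢ−1)/(1+ψ₁(Kᵢ−1)) = 0.
Check two-phase: ΣzᵢKᵢ = 1.281 > 1 and Σzᵢ/Kᵢ = 2.027 > 1, so g(0) = 0.281 > 0 and g(1) = -1.027 < 0.
Newton iteration, ψ₁⁰ = 0.5:
  ψ₁ = 0.500: g = -0.2871, g' = -0.963 → ψ₁ = 0.202
  ψ₁ = 0.202: g = 0.0048, g' = -1.098 → ψ₁ = 0.206
Converged at ψ₁ = 0.206.
Drum-1 compositions:
  1-butene: x = 0.113, y = 0.360
  n-butane: x = 0.116, y = 0.358
  acetone: x = 0.233, y = 0.117
  ethyl acetate: x = 0.538, y = 0.165
Drum-2 feed = drum-1 liquid: z₂ = (0.1131, 0.1161, 0.2328, 0.5381).
Drum 2:
Newton iteration, ψ₂⁰ = 0.5:
  ψ₂ = 0.500: g = -0.0970, g' = -0.664 → ψ₂ = 0.354
  ψ₂ = 0.354: g = 0.0117, g' = -0.850 → ψ₂ = 0.368
Converged at ψ₂ = 0.368.
  1-butene: x = 0.044, y = 0.231
  n-butane: x = 0.047, y = 0.235
  acetone: x = 0.249, y = 0.205
  ethyl acetate: x = 0.660, y = 0.329

y_n-butane (drum 2) = 0.235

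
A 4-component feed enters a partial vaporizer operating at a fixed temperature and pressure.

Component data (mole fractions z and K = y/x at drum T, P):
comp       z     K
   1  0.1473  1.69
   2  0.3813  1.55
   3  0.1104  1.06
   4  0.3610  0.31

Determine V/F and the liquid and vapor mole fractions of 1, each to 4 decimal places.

V/F = 0.1890, x_1 = 0.1303, y_1 = 0.2202

Newton iteration, V/F⁰ = 0.5:
  V/F = 0.5000: g = -0.13381, g' = -0.5107 → V/F = 0.2380
  V/F = 0.2380: g = -0.01876, g' = -0.3884 → V/F = 0.1897
  V/F = 0.1897: g = -0.00028, g' = -0.3773 → V/F = 0.1890
Converged at V/F = 0.1890.
Compositions from xᵢ = zᵢ/(1+V/F(Kᵢ−1)), yᵢ = Kᵢxᵢ:
  1: x = 0.1303, y = 0.2202
  2: x = 0.3454, y = 0.5354
  3: x = 0.1092, y = 0.1157
  4: x = 0.4151, y = 0.1287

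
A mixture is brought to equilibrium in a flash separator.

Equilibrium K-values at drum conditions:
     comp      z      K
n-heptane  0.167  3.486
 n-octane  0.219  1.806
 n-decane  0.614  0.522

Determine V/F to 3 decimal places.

V/F = 0.362

Material balance + equilibrium reduce to Σ zᵢ(Kᵢ−1)/(1+V/F(Kᵢ−1)) = 0.
Check two-phase: ΣzᵢKᵢ = 1.298 > 1 and Σzᵢ/Kᵢ = 1.345 > 1, so g(0) = 0.298 > 0 and g(1) = -0.345 < 0.
Iterate (Newton) starting at V/F = 0.5:
  V/F = 0.500: g = -0.0748, g' = -0.520 → V/F = 0.356
  V/F = 0.356: g = 0.0036, g' = -0.580 → V/F = 0.362
Converged at V/F = 0.362.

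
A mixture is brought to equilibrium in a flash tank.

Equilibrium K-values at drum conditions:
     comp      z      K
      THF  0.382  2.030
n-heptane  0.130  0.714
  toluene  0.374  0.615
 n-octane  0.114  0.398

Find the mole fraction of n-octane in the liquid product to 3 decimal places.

Material balance + equilibrium reduce to Σ zᵢ(Kᵢ−1)/(1+ψ(Kᵢ−1)) = 0.
Check two-phase: ΣzᵢKᵢ = 1.144 > 1 and Σzᵢ/Kᵢ = 1.265 > 1, so g(0) = 0.144 > 0 and g(1) = -0.265 < 0.
Newton–Raphson from ψ = 0.5:
  ψ = 0.500: g = -0.0602, g' = -0.361 → ψ = 0.333
  ψ = 0.333: g = 0.0008, g' = -0.375 → ψ = 0.335
Converged at ψ = 0.335.
Compositions from xᵢ = zᵢ/(1+ψ(Kᵢ−1)), yᵢ = Kᵢxᵢ:
  THF: x = 0.284, y = 0.576
  n-heptane: x = 0.144, y = 0.103
  toluene: x = 0.429, y = 0.264
  n-octane: x = 0.143, y = 0.057

x_n-octane = 0.143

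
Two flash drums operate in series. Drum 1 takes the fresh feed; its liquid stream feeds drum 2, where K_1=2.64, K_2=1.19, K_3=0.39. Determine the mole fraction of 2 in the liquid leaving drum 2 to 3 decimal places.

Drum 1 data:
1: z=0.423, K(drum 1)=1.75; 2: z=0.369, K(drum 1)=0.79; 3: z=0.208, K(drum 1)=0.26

x_2 (drum 2) = 0.336

Drum 1:
Rachford–Rice: g(ψ₁) = Σ zᵢ(Kᵢ−1)/(1+ψ₁(Kᵢ−1)) = 0.
Check two-phase: ΣzᵢKᵢ = 1.086 > 1 and Σzᵢ/Kᵢ = 1.509 > 1, so g(0) = 0.086 > 0 and g(1) = -0.509 < 0.
Newton–Raphson from ψ₁ = 0.47:
  ψ₁ = 0.470: g = -0.0874, g' = -0.418 → ψ₁ = 0.261
  ψ₁ = 0.261: g = -0.0074, g' = -0.360 → ψ₁ = 0.240
Converged at ψ₁ = 0.240.
Drum-1 compositions:
  1: x = 0.358, y = 0.627
  2: x = 0.389, y = 0.307
  3: x = 0.253, y = 0.066
Drum-2 feed = drum-1 liquid: z₂ = (0.3584, 0.3886, 0.2530).
Drum 2:
Newton iteration, ψ₂⁰ = 0.5:
  ψ₂ = 0.500: g = 0.1684, g' = -0.498 → ψ₂ = 0.838
  ψ₂ = 0.838: g = -0.0046, g' = -0.576 → ψ₂ = 0.830
Converged at ψ₂ = 0.830.
  1: x = 0.152, y = 0.401
  2: x = 0.336, y = 0.399
  3: x = 0.513, y = 0.200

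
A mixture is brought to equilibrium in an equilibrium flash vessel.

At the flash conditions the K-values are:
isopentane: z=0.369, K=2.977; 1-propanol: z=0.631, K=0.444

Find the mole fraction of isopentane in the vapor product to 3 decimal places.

y_isopentane = 0.653

Let ψ = V/F and solve Σ zᵢ(Kᵢ−1)/(1+ψ(Kᵢ−1)) = 0.
g(0) = ΣzᵢKᵢ − 1 = 0.379 and g(1) = 1 − Σzᵢ/Kᵢ = -0.545, so a root lies in (0, 1).
Binary case is linear: z₁(K₁−1)(1+ψ(K₂−1)) + z₂(K₂−1)(1+ψ(K₁−1)) = 0
⇒ ψ = [z₁(K₁−1)+z₂(K₂−1)] / [−(K₁−1)(K₂−1)] = 0.3787/1.0992 = 0.344
Compositions from xᵢ = zᵢ/(1+ψ(Kᵢ−1)), yᵢ = Kᵢxᵢ:
  isopentane: x = 0.220, y = 0.653
  1-propanol: x = 0.780, y = 0.347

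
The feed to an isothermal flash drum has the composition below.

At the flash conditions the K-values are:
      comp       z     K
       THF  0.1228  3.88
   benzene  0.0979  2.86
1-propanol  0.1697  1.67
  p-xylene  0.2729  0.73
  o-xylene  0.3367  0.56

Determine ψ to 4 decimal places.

ψ = 0.6191

Let ψ = V/F and solve Σ zᵢ(Kᵢ−1)/(1+ψ(Kᵢ−1)) = 0.
g(0) = ΣzᵢKᵢ − 1 = 0.4276 and g(1) = 1 − Σzᵢ/Kᵢ = -0.1426, so a root lies in (0, 1).
Newton–Raphson from ψ = 0.57:
  ψ = 0.5700: g = 0.01972, g' = -0.4096 → ψ = 0.6181
  ψ = 0.6181: g = 0.00037, g' = -0.3948 → ψ = 0.6191
Converged at ψ = 0.6191.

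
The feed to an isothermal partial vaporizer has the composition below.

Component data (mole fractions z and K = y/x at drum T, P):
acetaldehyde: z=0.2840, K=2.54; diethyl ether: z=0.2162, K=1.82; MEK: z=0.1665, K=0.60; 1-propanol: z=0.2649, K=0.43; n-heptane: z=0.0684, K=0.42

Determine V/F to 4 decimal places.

Rachford–Rice: g(V/F) = Σ zᵢ(Kᵢ−1)/(1+V/F(Kᵢ−1)) = 0.
Check two-phase: ΣzᵢKᵢ = 1.3574 > 1 and Σzᵢ/Kᵢ = 1.2870 > 1, so g(0) = 0.3574 > 0 and g(1) = -0.2870 < 0.
Iterate (Newton) starting at V/F = 0.37:
  V/F = 0.3700: g = 0.09460, g' = -0.5711 → V/F = 0.5356
  V/F = 0.5356: g = 0.00318, g' = -0.5423 → V/F = 0.5415
Converged at V/F = 0.5415.

V/F = 0.5415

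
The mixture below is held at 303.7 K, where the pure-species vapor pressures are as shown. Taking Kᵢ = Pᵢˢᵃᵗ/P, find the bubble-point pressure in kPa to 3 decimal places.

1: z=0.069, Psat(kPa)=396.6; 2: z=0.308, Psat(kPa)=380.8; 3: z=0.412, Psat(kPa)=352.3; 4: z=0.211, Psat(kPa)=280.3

At the bubble point ψ → 0, so ΣzᵢKᵢ = 1 with Kᵢ = Pᵢˢᵃᵗ/P ⇒ P = ΣzᵢPᵢˢᵃᵗ.
P = 0.069·396.6 + 0.308·380.8 + 0.412·352.3 + 0.211·280.3 = 348.943 kPa

Pbub = 348.943 kPa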